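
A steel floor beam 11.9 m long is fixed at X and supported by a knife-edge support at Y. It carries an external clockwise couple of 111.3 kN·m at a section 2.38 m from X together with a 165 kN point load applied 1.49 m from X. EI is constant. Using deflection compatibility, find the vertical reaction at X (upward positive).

Release the roller at Y. Primary structure: cantilever fixed at X.
Downward deflection at the released point Y due to the loads:
  clockwise couple 111.3 at a = 2.38: M₀a(2L − a)/(2EI) = 2837/EI
  point load 165 at a = 1.49: Pa²(3L − a)/(6EI) = 2089/EI
  δ_0 = 4926/EI
Tip deflection under a unit load at Y: L³/(3EI) = 561.7/EI.
Compatibility at Y: δ_0 − R_Y·δ_{YY} = 0, so R_Y = 4926/561.7 = 8.769 kN.
Vertical equilibrium: R_X = ΣP − R_Y = 165 − 8.769 = 156.2 kN.

R_X = 156.2 kN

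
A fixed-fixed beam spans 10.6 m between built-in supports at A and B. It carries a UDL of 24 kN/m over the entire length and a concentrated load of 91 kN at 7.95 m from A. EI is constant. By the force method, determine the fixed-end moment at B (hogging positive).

Take the two fixed-end moments M_A, M_B as redundants; the released structure is the simple span AB.
Simple-span end rotations at A and B under the given loads:
  at A: UDL 24: wL³/(24EI) = 1191/EI
  at B: UDL 24: wL³/(24EI) = 1191/EI
  at A: point load 91 at a = 7.95: Pab(L + b)/(6LEI) = 399.4/EI
  at B: point load 91 at a = 7.95: Pab(L + a)/(6LEI) = 559.2/EI
  θ_A0 = 1590/EI,  θ_B0 = 1750/EI
Flexibility coefficients: a unit moment at one end gives L/(3EI) there and L/(6EI) at the far end, so f₁₁ = f₂₂ = 3.533/EI and f₁₂ = f₂₁ = 1.767/EI.
Compatibility — zero rotation at each built-in end:
  3.533 M_A + 1.767 M_B = 1590
  1.767 M_A + 3.533 M_B = 1750
Solving the pair gives M_A = 269.9 kN·m and M_B = 360.4 kN·m (hogging).

M_B = 360.4 kN·m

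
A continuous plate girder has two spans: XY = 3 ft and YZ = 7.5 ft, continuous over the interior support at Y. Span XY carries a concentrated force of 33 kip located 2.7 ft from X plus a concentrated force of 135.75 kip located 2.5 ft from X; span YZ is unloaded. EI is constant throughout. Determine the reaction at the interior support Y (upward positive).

Insert a hinge at Y; M_Y is the redundant, and each span becomes simply supported.
Rotations at Y on the released spans (each span's end-slope, ×1/EI):
  span XY: point load 33 at a = 2.7: Pab(L + a)/(6LEI) = 8.464/EI
  span XY: point load 135.75 at a = 2.5: Pab(L + a)/(6LEI) = 51.85/EI
  relative rotation θ_0 = (60.31 + 0)/EI = 60.31/EI
A unit hogging moment at Y produces rotation L₁/(3EI) + L₂/(3EI) = 3.5/EI.
Slope continuity at Y: θ_0 = M_Y·3.5/EI, so M_Y = 60.31/3.5 = 17.23 kip·ft (hogging).
Span XY, ΣM about X with M_Y applied at Y: R_Y^{XY}·3 = 428.5 + 17.23, so R_Y^{XY} = 148.6 kip and R_X = 168.8 − 148.6 = 20.18 kip.
Span YZ, ΣM about Z: R_Y^{YZ}·7.5 = 0 + 17.23, so R_Y^{YZ} = 2.298 kip and R_Z = 0 − 2.298 = -2.298 kip.
R_Y = 148.6 + 2.298 = 150.9 kip.

R_Y = 150.9 kip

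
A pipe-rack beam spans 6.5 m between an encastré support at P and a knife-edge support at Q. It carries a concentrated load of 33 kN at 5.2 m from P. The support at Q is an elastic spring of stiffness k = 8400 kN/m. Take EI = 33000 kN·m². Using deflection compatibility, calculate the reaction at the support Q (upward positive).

Remove the prop at Q; the released (primary) structure is a cantilever built in at P.
Deflection at Q on the released cantilever, summing each load's contribution:
  point load 33 at a = 5.2: Pa²(3L − a)/(6EI) = 2127/EI
Tip deflection under a unit load at Q: L³/(3EI) = 91.54/EI.
With EI = 33000 kN·m²: δ_0 = 0.064445 m and δ_{QQ} = 0.002774 m/kN.
Compatibility — the spring shortens by R_Q/k under the reaction it provides: δ_0 − R_Q·δ_{QQ} = R_Q/k. With 1/k = 0.000119 m/kN, R_Q = δ_0 / (δ_{QQ} + 1/k) = 0.064445 / (0.002774 + 0.000119) = 22.28 kN.

R_Q = 22.28 kN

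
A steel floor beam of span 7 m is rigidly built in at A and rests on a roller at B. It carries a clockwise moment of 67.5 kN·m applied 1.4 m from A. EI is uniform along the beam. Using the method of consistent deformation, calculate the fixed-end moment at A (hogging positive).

M_A = 31.05 kN·m

Take the reaction at B as the redundant and release it; the primary structure is a cantilever fixed at A.
Deflection at B on the released cantilever, summing each load's contribution:
  clockwise couple 67.5 at a = 1.4: M₀a(2L − a)/(2EI) = 595.4/EI
Tip deflection under a unit load at B: L³/(3EI) = 114.3/EI.
The prop prevents deflection at B: R_B = δ_0/δ_{BB} = 595.4/114.3 = 5.207 kN.
Moment equilibrium about A: M_A = Σ(load moments about A) − R_B·L = 67.5 − 5.207×7 = 31.05 kN·m.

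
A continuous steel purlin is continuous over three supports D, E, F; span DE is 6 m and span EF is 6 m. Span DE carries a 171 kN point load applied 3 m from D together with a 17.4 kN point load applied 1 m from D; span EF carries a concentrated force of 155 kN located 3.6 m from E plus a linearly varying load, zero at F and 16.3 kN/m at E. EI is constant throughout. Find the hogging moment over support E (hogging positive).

M_E = 198.1 kN·m

Take M_E as the redundant. Released structure: two simple spans DE and EF with a hinge at E.
Discontinuity in slope at E on the released structure — sum the simple-span end rotations:
  span DE: point load 171 at a = 3: Pab(L + a)/(6LEI) = 384.8/EI
  span DE: point load 17.4 at a = 1: Pab(L + a)/(6LEI) = 16.92/EI
  span EF: point load 155 at a = 3.6: Pab(L + b)/(6LEI) = 312.5/EI
  span EF: triangular load, peak 16.3: w₀L³/(45EI) = 78.24/EI
  relative rotation θ_0 = (401.7 + 390.7)/EI = 792.4/EI
A unit hogging moment at E produces rotation L₁/(3EI) + L₂/(3EI) = 4/EI.
Compatibility: M_E·(L₁+L₂)/(3EI) = θ_0, giving M_E = 198.1 kN·m (hogging).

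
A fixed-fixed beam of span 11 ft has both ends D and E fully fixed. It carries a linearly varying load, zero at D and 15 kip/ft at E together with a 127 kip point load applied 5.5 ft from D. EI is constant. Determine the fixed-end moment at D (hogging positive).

Release both end moments; the primary structure is a simply-supported span DE with redundants M_D and M_E.
On the primary (simply-supported) span, the end slopes from the loading are:
  at D: triangular load, peak 15: 7w₀L³/(360EI) = 388.2/EI
  at E: triangular load, peak 15: w₀L³/(45EI) = 443.7/EI
  at D: point load 127 at a = 5.5: Pab(L + b)/(6LEI) = 960.4/EI
  at E: point load 127 at a = 5.5: Pab(L + a)/(6LEI) = 960.4/EI
  θ_D0 = 1349/EI,  θ_E0 = 1404/EI
Flexibility coefficients: a unit moment at one end gives L/(3EI) there and L/(6EI) at the far end, so f₁₁ = f₂₂ = 3.667/EI and f₁₂ = f₂₁ = 1.833/EI.
Compatibility — zero rotation at each built-in end:
  3.667 M_D + 1.833 M_E = 1349
  1.833 M_D + 3.667 M_E = 1404
Solving the pair gives M_D = 235.1 kip·ft and M_E = 265.4 kip·ft (hogging).

M_D = 235.1 kip·ft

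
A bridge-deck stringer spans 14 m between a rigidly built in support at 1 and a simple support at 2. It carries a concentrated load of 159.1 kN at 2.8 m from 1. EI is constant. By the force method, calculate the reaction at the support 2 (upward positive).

Take the reaction at 2 as the redundant and release it; the primary structure is a cantilever fixed at 1.
Free-end deflection of the primary structure under the applied loading (downward +):
  point load 159.1 at a = 2.8: Pa²(3L − a)/(6EI) = 8149/EI
Flexibility coefficient — unit upward force at 2: δ_{22} = L³/(3EI) = 914.7/EI.
Compatibility at 2: δ_0 − R_2·δ_{22} = 0, so R_2 = 8149/914.7 = 8.91 kN.

R_2 = 8.91 kN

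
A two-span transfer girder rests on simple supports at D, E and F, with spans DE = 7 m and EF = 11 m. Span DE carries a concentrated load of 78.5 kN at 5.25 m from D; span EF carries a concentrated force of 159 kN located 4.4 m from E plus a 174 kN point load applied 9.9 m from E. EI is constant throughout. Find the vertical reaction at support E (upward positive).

Release continuity at E by inserting a hinge; the redundant is the internal moment M_E. The primary structure is two simply-supported spans DE and EF.
Rotations at E on the released spans (each span's end-slope, ×1/EI):
  span DE: point load 78.5 at a = 5.25: Pab(L + a)/(6LEI) = 210.4/EI
  span EF: point load 159 at a = 4.4: Pab(L + b)/(6LEI) = 1231/EI
  span EF: point load 174 at a = 9.9: Pab(L + b)/(6LEI) = 347.4/EI
  relative rotation θ_0 = (210.4 + 1579)/EI = 1789/EI
A unit hogging moment at E produces rotation L₁/(3EI) + L₂/(3EI) = 6/EI.
Slope continuity at E: θ_0 = M_E·6/EI, so M_E = 1789/6 = 298.2 kN·m (hogging).
Span DE, ΣM about D with M_E applied at E: R_E^{DE}·7 = 412.1 + 298.2, so R_E^{DE} = 101.5 kN and R_D = 78.5 − 101.5 = -22.97 kN.
Span EF, ΣM about F: R_E^{EF}·11 = 1241 + 298.2, so R_E^{EF} = 139.9 kN and R_F = 333 − 139.9 = 193.1 kN.
R_E = 101.5 + 139.9 = 241.4 kN.

R_E = 241.4 kN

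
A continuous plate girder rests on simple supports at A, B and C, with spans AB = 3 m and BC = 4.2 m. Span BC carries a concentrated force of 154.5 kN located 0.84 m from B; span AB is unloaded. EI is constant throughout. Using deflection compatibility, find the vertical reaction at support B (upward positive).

R_B = 154.7 kN

Release continuity at B by inserting a hinge; the redundant is the internal moment M_B. The primary structure is two simply-supported spans AB and BC.
Rotations at B on the released spans (each span's end-slope, ×1/EI):
  span BC: point load 154.5 at a = 0.84: Pab(L + b)/(6LEI) = 130.8/EI
  relative rotation θ_0 = (0 + 130.8)/EI = 130.8/EI
A unit hogging moment at B produces rotation L₁/(3EI) + L₂/(3EI) = 2.4/EI.
Slope continuity at B: θ_0 = M_B·2.4/EI, so M_B = 130.8/2.4 = 54.51 kN·m (hogging).
Span AB, ΣM about A with M_B applied at B: R_B^{AB}·3 = 0 + 54.51, so R_B^{AB} = 18.17 kN and R_A = 0 − 18.17 = -18.17 kN.
Span BC, ΣM about C: R_B^{BC}·4.2 = 519.1 + 54.51, so R_B^{BC} = 136.6 kN and R_C = 154.5 − 136.6 = 17.92 kN.
R_B = 18.17 + 136.6 = 154.7 kN.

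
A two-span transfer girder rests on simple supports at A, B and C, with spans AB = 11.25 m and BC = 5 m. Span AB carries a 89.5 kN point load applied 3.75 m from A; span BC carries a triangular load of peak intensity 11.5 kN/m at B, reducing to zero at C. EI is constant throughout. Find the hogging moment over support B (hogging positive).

Insert a hinge at B; M_B is the redundant, and each span becomes simply supported.
Discontinuity in slope at B on the released structure — sum the simple-span end rotations:
  span AB: point load 89.5 at a = 3.75: Pab(L + a)/(6LEI) = 559.4/EI
  span BC: triangular load, peak 11.5: w₀L³/(45EI) = 31.94/EI
  relative rotation θ_0 = (559.4 + 31.94)/EI = 591.3/EI
A unit hogging moment at B produces rotation L₁/(3EI) + L₂/(3EI) = 5.417/EI.
Slope continuity at B: θ_0 = M_B·5.417/EI, so M_B = 591.3/5.417 = 109.2 kN·m (hogging).

M_B = 109.2 kN·m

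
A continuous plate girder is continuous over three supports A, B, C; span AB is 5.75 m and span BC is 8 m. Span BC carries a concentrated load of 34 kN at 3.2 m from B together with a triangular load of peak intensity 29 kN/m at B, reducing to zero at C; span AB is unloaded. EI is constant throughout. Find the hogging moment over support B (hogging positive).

M_B = 102.4 kN·m

Take M_B as the redundant. Released structure: two simple spans AB and BC with a hinge at B.
Rotations at B on the released spans (each span's end-slope, ×1/EI):
  span BC: point load 34 at a = 3.2: Pab(L + b)/(6LEI) = 139.3/EI
  span BC: triangular load, peak 29: w₀L³/(45EI) = 330/EI
  relative rotation θ_0 = (0 + 469.2)/EI = 469.2/EI
A unit hogging moment at B produces rotation L₁/(3EI) + L₂/(3EI) = 4.583/EI.
Compatibility: M_B·(L₁+L₂)/(3EI) = θ_0, giving M_B = 102.4 kN·m (hogging).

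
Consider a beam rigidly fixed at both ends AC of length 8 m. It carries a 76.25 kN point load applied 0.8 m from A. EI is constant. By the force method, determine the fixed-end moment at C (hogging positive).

M_C = 5.49 kN·m

Take the two fixed-end moments M_A, M_C as redundants; the released structure is the simple span AC.
On the primary (simply-supported) span, the end slopes from the loading are:
  at A: point load 76.25 at a = 0.8: Pab(L + b)/(6LEI) = 139.1/EI
  at C: point load 76.25 at a = 0.8: Pab(L + a)/(6LEI) = 80.52/EI
  θ_A0 = 139.1/EI,  θ_C0 = 80.52/EI
Flexibility coefficients: a unit moment at one end gives L/(3EI) there and L/(6EI) at the far end, so f₁₁ = f₂₂ = 2.667/EI and f₁₂ = f₂₁ = 1.333/EI.
Compatibility — zero rotation at each built-in end:
  2.667 M_A + 1.333 M_C = 139.1
  1.333 M_A + 2.667 M_C = 80.52
Solving the pair gives M_A = 49.41 kN·m and M_C = 5.49 kN·m (hogging).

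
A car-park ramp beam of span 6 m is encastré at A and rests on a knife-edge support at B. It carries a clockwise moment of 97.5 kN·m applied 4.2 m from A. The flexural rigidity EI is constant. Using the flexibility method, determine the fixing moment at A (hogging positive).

M_A = -35.59 kN·m

Take the reaction at B as the redundant and release it; the primary structure is a cantilever fixed at A.
Primary-structure tip deflection at B by superposition:
  clockwise couple 97.5 at a = 4.2: M₀a(2L − a)/(2EI) = 1597/EI
Flexibility coefficient — unit upward force at B: δ_{BB} = L³/(3EI) = 72/EI.
The prop prevents deflection at B: R_B = δ_0/δ_{BB} = 1597/72 = 22.18 kN.
Moment equilibrium about A: M_A = Σ(load moments about A) − R_B·L = 97.5 − 22.18×6 = -35.59 kN·m.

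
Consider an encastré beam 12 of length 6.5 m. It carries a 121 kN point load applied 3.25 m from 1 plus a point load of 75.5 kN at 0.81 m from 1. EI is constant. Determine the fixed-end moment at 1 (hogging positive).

M_1 = 145.2 kN·m

Release both end moments; the primary structure is a simply-supported span 12 with redundants M_1 and M_2.
End rotations of the released simple span under the applied load (×1/EI):
  at 1: point load 121 at a = 3.25: Pab(L + b)/(6LEI) = 319.5/EI
  at 2: point load 121 at a = 3.25: Pab(L + a)/(6LEI) = 319.5/EI
  at 1: point load 75.5 at a = 0.81: Pab(L + b)/(6LEI) = 108.8/EI
  at 2: point load 75.5 at a = 0.81: Pab(L + a)/(6LEI) = 65.22/EI
  θ_10 = 428.3/EI,  θ_20 = 384.7/EI
Flexibility coefficients: a unit moment at one end gives L/(3EI) there and L/(6EI) at the far end, so f₁₁ = f₂₂ = 2.167/EI and f₁₂ = f₂₁ = 1.083/EI.
Compatibility — zero rotation at each built-in end:
  2.167 M_1 + 1.083 M_2 = 428.3
  1.083 M_1 + 2.167 M_2 = 384.7
Solving the pair gives M_1 = 145.2 kN·m and M_2 = 105 kN·m (hogging).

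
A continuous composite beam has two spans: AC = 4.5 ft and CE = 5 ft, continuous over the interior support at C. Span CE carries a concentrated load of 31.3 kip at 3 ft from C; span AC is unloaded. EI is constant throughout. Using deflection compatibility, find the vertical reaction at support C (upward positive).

R_C = 18.36 kip

Take M_C as the redundant. Released structure: two simple spans AC and CE with a hinge at C.
Rotations at C on the released spans (each span's end-slope, ×1/EI):
  span CE: point load 31.3 at a = 3: Pab(L + b)/(6LEI) = 43.82/EI
  relative rotation θ_0 = (0 + 43.82)/EI = 43.82/EI
A unit hogging moment at C produces rotation L₁/(3EI) + L₂/(3EI) = 3.167/EI.
Slope continuity at C: θ_0 = M_C·3.167/EI, so M_C = 43.82/3.167 = 13.84 kip·ft (hogging).
Span AC, ΣM about A with M_C applied at C: R_C^{AC}·4.5 = 0 + 13.84, so R_C^{AC} = 3.075 kip and R_A = 0 − 3.075 = -3.075 kip.
Span CE, ΣM about E: R_C^{CE}·5 = 62.6 + 13.84, so R_C^{CE} = 15.29 kip and R_E = 31.3 − 15.29 = 16.01 kip.
R_C = 3.075 + 15.29 = 18.36 kip.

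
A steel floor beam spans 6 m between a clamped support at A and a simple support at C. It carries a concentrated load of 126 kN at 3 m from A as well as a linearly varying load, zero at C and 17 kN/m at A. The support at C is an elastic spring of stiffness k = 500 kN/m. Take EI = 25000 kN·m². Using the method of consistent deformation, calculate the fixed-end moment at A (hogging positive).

M_A = 304.5 kN·m

Choose R_C as the redundant. The primary structure is the cantilever fixed at A.
Deflection at C on the released cantilever, summing each load's contribution:
  point load 126 at a = 3: Pa²(3L − a)/(6EI) = 2835/EI
  triangular load, peak 17 at the fixed end: w₀L⁴/(30EI) = 734.4/EI
  δ_0 = 3569/EI
Flexibility coefficient — unit upward force at C: δ_{CC} = L³/(3EI) = 72/EI.
With EI = 25000 kN·m²: δ_0 = 0.14278 m and δ_{CC} = 0.00288 m/kN.
Compatibility — the spring shortens by R_C/k under the reaction it provides: δ_0 − R_C·δ_{CC} = R_C/k. With 1/k = 0.002 m/kN, R_C = δ_0 / (δ_{CC} + 1/k) = 0.14278 / (0.00288 + 0.002) = 29.26 kN.
Moment equilibrium about A: M_A = Σ(load moments about A) − R_C·L = 480 − 29.26×6 = 304.5 kN·m.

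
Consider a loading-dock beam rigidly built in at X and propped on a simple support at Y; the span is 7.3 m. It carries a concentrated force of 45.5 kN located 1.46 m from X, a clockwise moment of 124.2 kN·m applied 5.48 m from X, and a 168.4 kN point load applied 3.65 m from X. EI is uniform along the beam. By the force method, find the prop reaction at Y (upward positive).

Remove the prop at Y; the released (primary) structure is a cantilever built in at X.
Primary-structure tip deflection at Y by superposition:
  point load 45.5 at a = 1.46: Pa²(3L − a)/(6EI) = 330.4/EI
  clockwise couple 124.2 at a = 5.48: M₀a(2L − a)/(2EI) = 3104/EI
  point load 168.4 at a = 3.65: Pa²(3L − a)/(6EI) = 6824/EI
  δ_0 = 10258/EI
Flexibility coefficient — unit upward force at Y: δ_{YY} = L³/(3EI) = 129.7/EI.
Compatibility at Y: δ_0 − R_Y·δ_{YY} = 0, so R_Y = 10258/129.7 = 79.11 kN.

R_Y = 79.11 kN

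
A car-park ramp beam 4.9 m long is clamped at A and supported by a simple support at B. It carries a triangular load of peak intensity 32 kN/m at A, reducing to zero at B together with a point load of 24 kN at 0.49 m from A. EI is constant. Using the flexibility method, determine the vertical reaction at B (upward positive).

R_B = 16.03 kN

Choose R_B as the redundant. The primary structure is the cantilever fixed at A.
Deflection at B on the released cantilever, summing each load's contribution:
  triangular load, peak 32 at the fixed end: w₀L⁴/(30EI) = 614.9/EI
  point load 24 at a = 0.49: Pa²(3L − a)/(6EI) = 13.65/EI
  δ_0 = 628.6/EI
Flexibility coefficient — unit upward force at B: δ_{BB} = L³/(3EI) = 39.22/EI.
Compatibility at B: δ_0 − R_B·δ_{BB} = 0, so R_B = 628.6/39.22 = 16.03 kN.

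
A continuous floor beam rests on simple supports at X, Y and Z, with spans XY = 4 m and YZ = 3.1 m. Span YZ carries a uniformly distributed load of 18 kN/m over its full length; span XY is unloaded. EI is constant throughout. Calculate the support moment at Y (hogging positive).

M_Y = 9.441 kN·m

Release continuity at Y by inserting a hinge; the redundant is the internal moment M_Y. The primary structure is two simply-supported spans XY and YZ.
Rotations at Y on the released spans (each span's end-slope, ×1/EI):
  span YZ: UDL 18: wL³/(24EI) = 22.34/EI
  relative rotation θ_0 = (0 + 22.34)/EI = 22.34/EI
A unit hogging moment at Y produces rotation L₁/(3EI) + L₂/(3EI) = 2.367/EI.
Slope continuity at Y: θ_0 = M_Y·2.367/EI, so M_Y = 22.34/2.367 = 9.441 kN·m (hogging).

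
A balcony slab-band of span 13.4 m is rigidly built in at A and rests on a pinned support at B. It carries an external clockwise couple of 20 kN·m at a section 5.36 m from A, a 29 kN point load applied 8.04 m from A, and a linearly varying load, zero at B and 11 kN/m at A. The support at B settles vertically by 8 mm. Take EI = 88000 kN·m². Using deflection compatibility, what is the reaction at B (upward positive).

R_B = 27.82 kN

Release the roller at B. Primary structure: cantilever fixed at A.
Downward deflection at the released point B due to the loads:
  clockwise couple 20 at a = 5.36: M₀a(2L − a)/(2EI) = 1149/EI
  point load 29 at a = 8.04: Pa²(3L − a)/(6EI) = 10048/EI
  triangular load, peak 11 at the fixed end: w₀L⁴/(30EI) = 11822/EI
  δ_0 = 23019/EI
Tip deflection under a unit load at B: L³/(3EI) = 802/EI.
With EI = 88000 kN·m²: δ_0 = 0.26158 m and δ_{BB} = 0.009114 m/kN.
Compatibility — the beam at B must follow the support down by 0.008 m: δ_0 − R_B·δ_{BB} = 0.008, so R_B = (0.26158 − 0.008)/0.009114 = 27.82 kN.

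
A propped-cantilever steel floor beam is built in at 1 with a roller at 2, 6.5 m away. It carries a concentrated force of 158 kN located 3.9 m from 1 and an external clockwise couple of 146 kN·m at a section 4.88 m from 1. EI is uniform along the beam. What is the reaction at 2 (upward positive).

Choose R_2 as the redundant. The primary structure is the cantilever fixed at 1.
Free-end deflection of the primary structure under the applied loading (downward +):
  point load 158 at a = 3.9: Pa²(3L − a)/(6EI) = 6248/EI
  clockwise couple 146 at a = 4.88: M₀a(2L − a)/(2EI) = 2893/EI
  δ_0 = 9141/EI
Tip deflection under a unit load at 2: L³/(3EI) = 91.54/EI.
The prop prevents deflection at 2: R_2 = δ_0/δ_{22} = 9141/91.54 = 99.86 kN.

R_2 = 99.86 kN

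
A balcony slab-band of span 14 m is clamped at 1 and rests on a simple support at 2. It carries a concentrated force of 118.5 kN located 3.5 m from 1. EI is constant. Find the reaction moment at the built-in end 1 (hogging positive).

Remove the prop at 2; the released (primary) structure is a cantilever built in at 1.
Downward deflection at the released point 2 due to the loads:
  point load 118.5 at a = 3.5: Pa²(3L − a)/(6EI) = 9315/EI
Flexibility coefficient — unit upward force at 2: δ_{22} = L³/(3EI) = 914.7/EI.
The prop prevents deflection at 2: R_2 = δ_0/δ_{22} = 9315/914.7 = 10.18 kN.
Moment equilibrium about 1: M_1 = Σ(load moments about 1) − R_2·L = 414.8 − 10.18×14 = 272.2 kN·m.

M_1 = 272.2 kN·m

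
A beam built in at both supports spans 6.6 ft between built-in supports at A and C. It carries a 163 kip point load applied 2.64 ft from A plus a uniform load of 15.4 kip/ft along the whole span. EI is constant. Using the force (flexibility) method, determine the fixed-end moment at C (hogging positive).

M_C = 159.2 kip·ft

Release both end moments; the primary structure is a simply-supported span AC with redundants M_A and M_C.
On the primary (simply-supported) span, the end slopes from the loading are:
  at A: point load 163 at a = 2.64: Pab(L + b)/(6LEI) = 454.4/EI
  at C: point load 163 at a = 2.64: Pab(L + a)/(6LEI) = 397.6/EI
  at A: UDL 15.4: wL³/(24EI) = 184.5/EI
  at C: UDL 15.4: wL³/(24EI) = 184.5/EI
  θ_A0 = 638.9/EI,  θ_C0 = 582.1/EI
Flexibility coefficients: a unit moment at one end gives L/(3EI) there and L/(6EI) at the far end, so f₁₁ = f₂₂ = 2.2/EI and f₁₂ = f₂₁ = 1.1/EI.
Compatibility — zero rotation at each built-in end:
  2.2 M_A + 1.1 M_C = 638.9
  1.1 M_A + 2.2 M_C = 582.1
Solving the pair gives M_A = 210.8 kip·ft and M_C = 159.2 kip·ft (hogging).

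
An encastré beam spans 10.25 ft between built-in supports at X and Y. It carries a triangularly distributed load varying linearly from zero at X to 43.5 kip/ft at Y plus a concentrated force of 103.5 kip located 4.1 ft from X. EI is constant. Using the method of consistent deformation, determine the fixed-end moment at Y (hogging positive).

Take the two fixed-end moments M_X, M_Y as redundants; the released structure is the simple span XY.
On the primary (simply-supported) span, the end slopes from the loading are:
  at X: triangular load, peak 43.5: 7w₀L³/(360EI) = 910.9/EI
  at Y: triangular load, peak 43.5: w₀L³/(45EI) = 1041/EI
  at X: point load 103.5 at a = 4.1: Pab(L + b)/(6LEI) = 695.9/EI
  at Y: point load 103.5 at a = 4.1: Pab(L + a)/(6LEI) = 608.9/EI
  θ_X0 = 1607/EI,  θ_Y0 = 1650/EI
Flexibility coefficients: a unit moment at one end gives L/(3EI) there and L/(6EI) at the far end, so f₁₁ = f₂₂ = 3.417/EI and f₁₂ = f₂₁ = 1.708/EI.
Compatibility — zero rotation at each built-in end:
  3.417 M_X + 1.708 M_Y = 1607
  1.708 M_X + 3.417 M_Y = 1650
Solving the pair gives M_X = 305.1 kip·ft and M_Y = 330.4 kip·ft (hogging).

M_Y = 330.4 kip·ft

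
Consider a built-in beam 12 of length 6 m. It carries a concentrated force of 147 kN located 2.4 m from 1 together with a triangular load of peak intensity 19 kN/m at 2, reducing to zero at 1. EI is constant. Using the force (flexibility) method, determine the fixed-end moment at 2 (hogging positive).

M_2 = 118.9 kN·m

Take the two fixed-end moments M_1, M_2 as redundants; the released structure is the simple span 12.
On the primary (simply-supported) span, the end slopes from the loading are:
  at 1: point load 147 at a = 2.4: Pab(L + b)/(6LEI) = 338.7/EI
  at 2: point load 147 at a = 2.4: Pab(L + a)/(6LEI) = 296.4/EI
  at 1: triangular load, peak 19: 7w₀L³/(360EI) = 79.8/EI
  at 2: triangular load, peak 19: w₀L³/(45EI) = 91.2/EI
  θ_10 = 418.5/EI,  θ_20 = 387.6/EI
Flexibility coefficients: a unit moment at one end gives L/(3EI) there and L/(6EI) at the far end, so f₁₁ = f₂₂ = 2/EI and f₁₂ = f₂₁ = 1/EI.
Compatibility — zero rotation at each built-in end:
  2 M_1 + 1 M_2 = 418.5
  1 M_1 + 2 M_2 = 387.6
Solving the pair gives M_1 = 149.8 kN·m and M_2 = 118.9 kN·m (hogging).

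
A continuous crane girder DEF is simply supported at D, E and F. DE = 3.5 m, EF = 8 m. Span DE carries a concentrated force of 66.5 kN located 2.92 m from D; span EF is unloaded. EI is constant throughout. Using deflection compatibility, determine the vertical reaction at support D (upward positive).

Release continuity at E by inserting a hinge; the redundant is the internal moment M_E. The primary structure is two simply-supported spans DE and EF.
Discontinuity in slope at E on the released structure — sum the simple-span end rotations:
  span DE: point load 66.5 at a = 2.92: Pab(L + a)/(6LEI) = 34.43/EI
  relative rotation θ_0 = (34.43 + 0)/EI = 34.43/EI
A unit hogging moment at E produces rotation L₁/(3EI) + L₂/(3EI) = 3.833/EI.
Compatibility: M_E·(L₁+L₂)/(3EI) = θ_0, giving M_E = 8.982 kN·m (hogging).
Span DE, ΣM about D with M_E applied at E: R_E^{DE}·3.5 = 194.2 + 8.982, so R_E^{DE} = 58.05 kN and R_D = 66.5 − 58.05 = 8.454 kN.

R_D = 8.454 kN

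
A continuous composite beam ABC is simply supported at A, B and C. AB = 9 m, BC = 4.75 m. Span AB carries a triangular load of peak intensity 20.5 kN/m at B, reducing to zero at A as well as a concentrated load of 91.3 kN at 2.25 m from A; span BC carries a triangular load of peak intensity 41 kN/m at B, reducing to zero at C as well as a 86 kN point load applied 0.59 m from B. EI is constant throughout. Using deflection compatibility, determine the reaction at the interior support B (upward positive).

Insert a hinge at B; M_B is the redundant, and each span becomes simply supported.
Discontinuity in slope at B on the released structure — sum the simple-span end rotations:
  span AB: triangular load, peak 20.5: w₀L³/(45EI) = 332.1/EI
  span AB: point load 91.3 at a = 2.25: Pab(L + a)/(6LEI) = 288.9/EI
  span BC: triangular load, peak 41: w₀L³/(45EI) = 97.65/EI
  span BC: point load 86 at a = 0.59: Pab(L + b)/(6LEI) = 65.99/EI
  relative rotation θ_0 = (621 + 163.6)/EI = 784.6/EI
A unit hogging moment at B produces rotation L₁/(3EI) + L₂/(3EI) = 4.583/EI.
Slope continuity at B: θ_0 = M_B·4.583/EI, so M_B = 784.6/4.583 = 171.2 kN·m (hogging).
Span AB, ΣM about A with M_B applied at B: R_B^{AB}·9 = 758.9 + 171.2, so R_B^{AB} = 103.3 kN and R_A = 183.6 − 103.3 = 80.2 kN.
Span BC, ΣM about C: R_B^{BC}·4.75 = 666.1 + 171.2, so R_B^{BC} = 176.3 kN and R_C = 183.4 − 176.3 = 7.101 kN.
R_B = 103.3 + 176.3 = 279.6 kN.

R_B = 279.6 kN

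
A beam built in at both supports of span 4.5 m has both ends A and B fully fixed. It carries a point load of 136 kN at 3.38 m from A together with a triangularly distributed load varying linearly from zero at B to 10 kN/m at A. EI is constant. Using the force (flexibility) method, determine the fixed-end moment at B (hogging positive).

Take the two fixed-end moments M_A, M_B as redundants; the released structure is the simple span AB.
Simple-span end rotations at A and B under the given loads:
  at A: point load 136 at a = 3.38: Pab(L + b)/(6LEI) = 107.2/EI
  at B: point load 136 at a = 3.38: Pab(L + a)/(6LEI) = 150.3/EI
  at A: triangular load, peak 10: w₀L³/(45EI) = 20.25/EI
  at B: triangular load, peak 10: 7w₀L³/(360EI) = 17.72/EI
  θ_A0 = 127.4/EI,  θ_B0 = 168/EI
Flexibility coefficients: a unit moment at one end gives L/(3EI) there and L/(6EI) at the far end, so f₁₁ = f₂₂ = 1.5/EI and f₁₂ = f₂₁ = 0.75/EI.
Compatibility — zero rotation at each built-in end:
  1.5 M_A + 0.75 M_B = 127.4
  0.75 M_A + 1.5 M_B = 168
Solving the pair gives M_A = 38.6 kN·m and M_B = 92.68 kN·m (hogging).

M_B = 92.68 kN·m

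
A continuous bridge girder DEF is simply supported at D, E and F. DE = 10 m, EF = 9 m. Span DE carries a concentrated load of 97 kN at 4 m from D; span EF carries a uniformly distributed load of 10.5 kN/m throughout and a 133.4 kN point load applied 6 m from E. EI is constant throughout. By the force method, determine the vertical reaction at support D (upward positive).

Release continuity at E by inserting a hinge; the redundant is the internal moment M_E. The primary structure is two simply-supported spans DE and EF.
Discontinuity in slope at E on the released structure — sum the simple-span end rotations:
  span DE: point load 97 at a = 4: Pab(L + a)/(6LEI) = 543.2/EI
  span EF: UDL 10.5: wL³/(24EI) = 318.9/EI
  span EF: point load 133.4 at a = 6: Pab(L + b)/(6LEI) = 533.6/EI
  relative rotation θ_0 = (543.2 + 852.5)/EI = 1396/EI
A unit hogging moment at E produces rotation L₁/(3EI) + L₂/(3EI) = 6.333/EI.
Compatibility: M_E·(L₁+L₂)/(3EI) = θ_0, giving M_E = 220.4 kN·m (hogging).
Span DE, ΣM about D with M_E applied at E: R_E^{DE}·10 = 388 + 220.4, so R_E^{DE} = 60.84 kN and R_D = 97 − 60.84 = 36.16 kN.

R_D = 36.16 kN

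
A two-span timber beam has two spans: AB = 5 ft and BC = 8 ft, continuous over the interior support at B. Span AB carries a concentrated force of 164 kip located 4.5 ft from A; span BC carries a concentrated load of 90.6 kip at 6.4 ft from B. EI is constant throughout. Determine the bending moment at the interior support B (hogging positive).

Take M_B as the redundant. Released structure: two simple spans AB and BC with a hinge at B.
Rotations at B on the released spans (each span's end-slope, ×1/EI):
  span AB: point load 164 at a = 4.5: Pab(L + a)/(6LEI) = 116.8/EI
  span BC: point load 90.6 at a = 6.4: Pab(L + b)/(6LEI) = 185.5/EI
  relative rotation θ_0 = (116.8 + 185.5)/EI = 302.4/EI
A unit hogging moment at B produces rotation L₁/(3EI) + L₂/(3EI) = 4.333/EI.
Compatibility: M_B·(L₁+L₂)/(3EI) = θ_0, giving M_B = 69.78 kip·ft (hogging).

M_B = 69.78 kip·ft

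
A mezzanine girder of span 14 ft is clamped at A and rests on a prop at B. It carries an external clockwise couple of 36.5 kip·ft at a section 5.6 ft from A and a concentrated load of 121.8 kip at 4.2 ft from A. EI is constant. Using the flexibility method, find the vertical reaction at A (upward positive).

Release the roller at B. Primary structure: cantilever fixed at A.
Deflection at B on the released cantilever, summing each load's contribution:
  clockwise couple 36.5 at a = 5.6: M₀a(2L − a)/(2EI) = 2289/EI
  point load 121.8 at a = 4.2: Pa²(3L − a)/(6EI) = 13536/EI
  δ_0 = 15825/EI
Flexibility coefficient — unit upward force at B: δ_{BB} = L³/(3EI) = 914.7/EI.
The prop prevents deflection at B: R_B = δ_0/δ_{BB} = 15825/914.7 = 17.3 kip.
Vertical equilibrium: R_A = ΣP − R_B = 121.8 − 17.3 = 104.5 kip.

R_A = 104.5 kip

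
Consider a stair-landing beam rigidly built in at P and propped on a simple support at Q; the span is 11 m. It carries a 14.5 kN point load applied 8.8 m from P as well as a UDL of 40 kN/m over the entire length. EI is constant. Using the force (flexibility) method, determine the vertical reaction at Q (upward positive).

R_Q = 175.2 kN

Release the roller at Q. Primary structure: cantilever fixed at P.
Primary-structure tip deflection at Q by superposition:
  point load 14.5 at a = 8.8: Pa²(3L − a)/(6EI) = 4529/EI
  UDL 40: wL⁴/(8EI) = 73205/EI
  δ_0 = 77734/EI
Flexibility coefficient — unit upward force at Q: δ_{QQ} = L³/(3EI) = 443.7/EI.
Compatibility at Q: δ_0 − R_Q·δ_{QQ} = 0, so R_Q = 77734/443.7 = 175.2 kN.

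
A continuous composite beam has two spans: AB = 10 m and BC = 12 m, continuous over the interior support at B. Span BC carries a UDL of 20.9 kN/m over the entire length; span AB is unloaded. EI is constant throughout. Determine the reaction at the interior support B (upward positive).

Take M_B as the redundant. Released structure: two simple spans AB and BC with a hinge at B.
Discontinuity in slope at B on the released structure — sum the simple-span end rotations:
  span BC: UDL 20.9: wL³/(24EI) = 1505/EI
  relative rotation θ_0 = (0 + 1505)/EI = 1505/EI
A unit hogging moment at B produces rotation L₁/(3EI) + L₂/(3EI) = 7.333/EI.
Compatibility: M_B·(L₁+L₂)/(3EI) = θ_0, giving M_B = 205.2 kN·m (hogging).
Span AB, ΣM about A with M_B applied at B: R_B^{AB}·10 = 0 + 205.2, so R_B^{AB} = 20.52 kN and R_A = 0 − 20.52 = -20.52 kN.
Span BC, ΣM about C: R_B^{BC}·12 = 1505 + 205.2, so R_B^{BC} = 142.5 kN and R_C = 250.8 − 142.5 = 108.3 kN.
R_B = 20.52 + 142.5 = 163 kN.

R_B = 163 kN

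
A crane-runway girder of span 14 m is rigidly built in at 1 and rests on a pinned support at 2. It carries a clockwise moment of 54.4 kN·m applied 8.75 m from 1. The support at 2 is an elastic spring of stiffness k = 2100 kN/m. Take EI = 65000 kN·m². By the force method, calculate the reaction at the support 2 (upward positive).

Remove the prop at 2; the released (primary) structure is a cantilever built in at 1.
Deflection at 2 on the released cantilever, summing each load's contribution:
  clockwise couple 54.4 at a = 8.75: M₀a(2L − a)/(2EI) = 4582/EI
Flexibility coefficient — unit upward force at 2: δ_{22} = L³/(3EI) = 914.7/EI.
With EI = 65000 kN·m²: δ_0 = 0.070485 m and δ_{22} = 0.014072 m/kN.
Compatibility — the spring shortens by R_2/k under the reaction it provides: δ_0 − R_2·δ_{22} = R_2/k. With 1/k = 0.000476 m/kN, R_2 = δ_0 / (δ_{22} + 1/k) = 0.070485 / (0.014072 + 0.000476) = 4.845 kN.

R_2 = 4.845 kN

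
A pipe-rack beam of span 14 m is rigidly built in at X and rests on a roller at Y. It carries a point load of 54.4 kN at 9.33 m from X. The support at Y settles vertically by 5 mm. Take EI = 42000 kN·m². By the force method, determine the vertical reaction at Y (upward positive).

R_Y = 27.96 kN

Take the reaction at Y as the redundant and release it; the primary structure is a cantilever fixed at X.
Deflection at Y on the released cantilever, summing each load's contribution:
  point load 54.4 at a = 9.33: Pa²(3L − a)/(6EI) = 25785/EI
Flexibility coefficient — unit upward force at Y: δ_{YY} = L³/(3EI) = 914.7/EI.
With EI = 42000 kN·m²: δ_0 = 0.61392 m and δ_{YY} = 0.021778 m/kN.
Compatibility — the beam at Y must follow the support down by 0.005 m: δ_0 − R_Y·δ_{YY} = 0.005, so R_Y = (0.61392 − 0.005)/0.021778 = 27.96 kN.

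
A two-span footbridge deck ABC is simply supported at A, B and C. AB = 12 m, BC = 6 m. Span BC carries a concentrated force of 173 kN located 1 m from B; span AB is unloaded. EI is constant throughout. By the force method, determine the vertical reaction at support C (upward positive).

Insert a hinge at B; M_B is the redundant, and each span becomes simply supported.
Discontinuity in slope at B on the released structure — sum the simple-span end rotations:
  span BC: point load 173 at a = 1: Pab(L + b)/(6LEI) = 264.3/EI
  relative rotation θ_0 = (0 + 264.3)/EI = 264.3/EI
A unit hogging moment at B produces rotation L₁/(3EI) + L₂/(3EI) = 6/EI.
Slope continuity at B: θ_0 = M_B·6/EI, so M_B = 264.3/6 = 44.05 kN·m (hogging).
Span BC, ΣM about C: R_B^{BC}·6 = 865 + 44.05, so R_B^{BC} = 151.5 kN and R_C = 173 − 151.5 = 21.49 kN.

R_C = 21.49 kN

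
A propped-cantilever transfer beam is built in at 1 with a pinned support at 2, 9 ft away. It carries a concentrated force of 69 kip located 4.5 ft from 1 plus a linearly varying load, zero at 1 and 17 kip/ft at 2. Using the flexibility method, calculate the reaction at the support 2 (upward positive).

Release the roller at 2. Primary structure: cantilever fixed at 1.
Primary-structure tip deflection at 2 by superposition:
  point load 69 at a = 4.5: Pa²(3L − a)/(6EI) = 5240/EI
  triangular load, peak 17 at the free end: 11w₀L⁴/(120EI) = 10224/EI
  δ_0 = 15464/EI
Flexibility coefficient — unit upward force at 2: δ_{22} = L³/(3EI) = 243/EI.
Compatibility at 2: δ_0 − R_2·δ_{22} = 0, so R_2 = 15464/243 = 63.64 kip.

R_2 = 63.64 kip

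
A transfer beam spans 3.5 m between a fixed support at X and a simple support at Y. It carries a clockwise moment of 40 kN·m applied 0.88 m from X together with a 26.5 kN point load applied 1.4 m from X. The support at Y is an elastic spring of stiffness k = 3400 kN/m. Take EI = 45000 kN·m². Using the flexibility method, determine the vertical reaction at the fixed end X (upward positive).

Choose R_Y as the redundant. The primary structure is the cantilever fixed at X.
Downward deflection at the released point Y due to the loads:
  clockwise couple 40 at a = 0.88: M₀a(2L − a)/(2EI) = 107.7/EI
  point load 26.5 at a = 1.4: Pa²(3L − a)/(6EI) = 78.78/EI
  δ_0 = 186.5/EI
Tip deflection under a unit load at Y: L³/(3EI) = 14.29/EI.
With EI = 45000 kN·m²: δ_0 = 0.004144 m and δ_{YY} = 0.000318 m/kN.
Compatibility — the spring shortens by R_Y/k under the reaction it provides: δ_0 − R_Y·δ_{YY} = R_Y/k. With 1/k = 0.000294 m/kN, R_Y = δ_0 / (δ_{YY} + 1/k) = 0.004144 / (0.000318 + 0.000294) = 6.775 kN.
Vertical equilibrium: R_X = ΣP − R_Y = 26.5 − 6.775 = 19.73 kN.

R_X = 19.73 kN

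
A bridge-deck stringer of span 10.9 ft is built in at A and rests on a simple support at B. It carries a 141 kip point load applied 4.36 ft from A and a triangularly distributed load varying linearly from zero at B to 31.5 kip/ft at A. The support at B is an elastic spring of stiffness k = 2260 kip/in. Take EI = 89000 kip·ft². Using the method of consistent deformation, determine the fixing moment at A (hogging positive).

Release the roller at B. Primary structure: cantilever fixed at A.
Deflection at B on the released cantilever, summing each load's contribution:
  point load 141 at a = 4.36: Pa²(3L − a)/(6EI) = 12660/EI
  triangular load, peak 31.5 at the fixed end: w₀L⁴/(30EI) = 14822/EI
  δ_0 = 27482/EI
Tip deflection under a unit load at B: L³/(3EI) = 431.7/EI.
With EI = 89000 kip·ft²: δ_0 = 0.30878 ft and δ_{BB} = 0.00485 ft/kip.
Compatibility — the spring shortens by R_B/k under the reaction it provides: δ_0 − R_B·δ_{BB} = R_B/k. With 1/k = 1/(2260×12) ft/kip = 0.000037 ft/kip, R_B = δ_0 / (δ_{BB} + 1/k) = 0.30878 / (0.00485 + 0.000037) = 63.18 kip.
Moment equilibrium about A: M_A = Σ(load moments about A) − R_B·L = 1239 − 63.18×10.9 = 549.8 kip·ft.

M_A = 549.8 kip·ft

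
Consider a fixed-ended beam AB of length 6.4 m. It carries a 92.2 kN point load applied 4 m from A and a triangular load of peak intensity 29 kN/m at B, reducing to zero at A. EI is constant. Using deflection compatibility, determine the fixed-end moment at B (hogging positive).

M_B = 145.8 kN·m

Release both end moments; the primary structure is a simply-supported span AB with redundants M_A and M_B.
End rotations of the released simple span under the applied load (×1/EI):
  at A: point load 92.2 at a = 4: Pab(L + b)/(6LEI) = 202.8/EI
  at B: point load 92.2 at a = 4: Pab(L + a)/(6LEI) = 239.7/EI
  at A: triangular load, peak 29: 7w₀L³/(360EI) = 147.8/EI
  at B: triangular load, peak 29: w₀L³/(45EI) = 168.9/EI
  θ_A0 = 350.7/EI,  θ_B0 = 408.7/EI
Flexibility coefficients: a unit moment at one end gives L/(3EI) there and L/(6EI) at the far end, so f₁₁ = f₂₂ = 2.133/EI and f₁₂ = f₂₁ = 1.067/EI.
Compatibility — zero rotation at each built-in end:
  2.133 M_A + 1.067 M_B = 350.7
  1.067 M_A + 2.133 M_B = 408.7
Solving the pair gives M_A = 91.46 kN·m and M_B = 145.8 kN·m (hogging).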